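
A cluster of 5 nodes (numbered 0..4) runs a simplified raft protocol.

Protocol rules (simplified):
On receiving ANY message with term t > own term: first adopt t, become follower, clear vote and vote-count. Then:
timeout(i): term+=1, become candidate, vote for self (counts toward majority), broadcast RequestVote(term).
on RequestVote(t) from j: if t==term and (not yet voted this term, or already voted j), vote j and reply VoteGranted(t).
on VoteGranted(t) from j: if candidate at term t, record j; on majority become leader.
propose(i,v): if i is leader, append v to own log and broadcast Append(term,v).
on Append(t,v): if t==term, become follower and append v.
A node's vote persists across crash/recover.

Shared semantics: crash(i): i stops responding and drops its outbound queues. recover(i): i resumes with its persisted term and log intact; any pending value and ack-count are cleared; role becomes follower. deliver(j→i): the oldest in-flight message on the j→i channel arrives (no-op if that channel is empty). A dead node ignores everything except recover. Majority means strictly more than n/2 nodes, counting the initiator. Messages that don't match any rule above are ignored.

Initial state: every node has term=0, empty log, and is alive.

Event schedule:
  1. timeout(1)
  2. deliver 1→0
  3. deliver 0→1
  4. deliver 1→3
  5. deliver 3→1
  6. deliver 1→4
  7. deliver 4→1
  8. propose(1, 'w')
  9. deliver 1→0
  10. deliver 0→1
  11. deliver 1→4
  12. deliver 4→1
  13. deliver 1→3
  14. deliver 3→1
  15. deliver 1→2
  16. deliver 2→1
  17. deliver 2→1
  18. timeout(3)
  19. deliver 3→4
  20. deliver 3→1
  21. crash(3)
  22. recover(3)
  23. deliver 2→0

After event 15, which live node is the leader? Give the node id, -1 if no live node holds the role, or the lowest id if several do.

after 1 — timeout(1): n1:cand/t1/[-]
after 2 — deliver 1→0: n0:foll/t1/[-]
after 3 — deliver 0→1: ·
after 4 — deliver 1→3: n3:foll/t1/[-]
after 5 — deliver 3→1: n1:lead/t1/[-]
after 6 — deliver 1→4: n4:foll/t1/[-]
after 7 — deliver 4→1: ·
after 8 — propose(1,'w'): n1:lead/t1/[w]
after 9 — deliver 1→0: n0:foll/t1/[w]
after 10 — deliver 0→1: ·
after 11 — deliver 1→4: n4:foll/t1/[w]
after 12 — deliver 4→1: ·
after 13 — deliver 1→3: n3:foll/t1/[w]
after 14 — deliver 3→1: ·
after 15 — deliver 1→2: n2:foll/t1/[-]

1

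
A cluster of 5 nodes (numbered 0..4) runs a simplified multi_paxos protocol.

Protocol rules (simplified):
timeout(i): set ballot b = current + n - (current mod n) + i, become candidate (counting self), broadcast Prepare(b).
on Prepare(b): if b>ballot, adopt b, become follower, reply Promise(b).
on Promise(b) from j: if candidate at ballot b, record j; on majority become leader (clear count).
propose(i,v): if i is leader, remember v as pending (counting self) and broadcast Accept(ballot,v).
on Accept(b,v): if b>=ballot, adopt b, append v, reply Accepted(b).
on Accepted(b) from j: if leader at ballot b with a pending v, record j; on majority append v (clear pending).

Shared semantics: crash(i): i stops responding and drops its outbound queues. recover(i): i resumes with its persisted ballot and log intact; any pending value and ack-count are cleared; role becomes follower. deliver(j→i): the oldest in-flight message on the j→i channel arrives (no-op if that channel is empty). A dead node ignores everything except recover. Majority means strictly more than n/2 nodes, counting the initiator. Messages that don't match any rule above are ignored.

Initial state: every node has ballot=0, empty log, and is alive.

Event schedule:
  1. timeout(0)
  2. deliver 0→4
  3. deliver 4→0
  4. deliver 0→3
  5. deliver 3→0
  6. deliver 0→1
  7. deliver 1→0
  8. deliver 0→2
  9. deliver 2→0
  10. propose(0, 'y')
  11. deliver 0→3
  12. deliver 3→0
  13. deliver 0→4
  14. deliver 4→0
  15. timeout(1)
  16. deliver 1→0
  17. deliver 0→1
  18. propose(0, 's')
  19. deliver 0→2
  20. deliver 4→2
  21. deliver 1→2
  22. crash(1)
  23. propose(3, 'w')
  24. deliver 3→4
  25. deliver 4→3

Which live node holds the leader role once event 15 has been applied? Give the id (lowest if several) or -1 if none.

0

after 1 — timeout(0): n0:cand/b5/[-]
after 2 — deliver 0→4: n4:foll/b5/[-]
after 3 — deliver 4→0: ·
after 4 — deliver 0→3: n3:foll/b5/[-]
after 5 — deliver 3→0: n0:lead/b5/[-]
after 6 — deliver 0→1: n1:foll/b5/[-]
after 7 — deliver 1→0: ·
after 8 — deliver 0→2: n2:foll/b5/[-]
after 9 — deliver 2→0: ·
after 10 — propose(0,'y'): ·
after 11 — deliver 0→3: n3:foll/b5/[y]
after 12 — deliver 3→0: ·
after 13 — deliver 0→4: n4:foll/b5/[y]
after 14 — deliver 4→0: n0:lead/b5/[y]
after 15 — timeout(1): n1:cand/b11/[-]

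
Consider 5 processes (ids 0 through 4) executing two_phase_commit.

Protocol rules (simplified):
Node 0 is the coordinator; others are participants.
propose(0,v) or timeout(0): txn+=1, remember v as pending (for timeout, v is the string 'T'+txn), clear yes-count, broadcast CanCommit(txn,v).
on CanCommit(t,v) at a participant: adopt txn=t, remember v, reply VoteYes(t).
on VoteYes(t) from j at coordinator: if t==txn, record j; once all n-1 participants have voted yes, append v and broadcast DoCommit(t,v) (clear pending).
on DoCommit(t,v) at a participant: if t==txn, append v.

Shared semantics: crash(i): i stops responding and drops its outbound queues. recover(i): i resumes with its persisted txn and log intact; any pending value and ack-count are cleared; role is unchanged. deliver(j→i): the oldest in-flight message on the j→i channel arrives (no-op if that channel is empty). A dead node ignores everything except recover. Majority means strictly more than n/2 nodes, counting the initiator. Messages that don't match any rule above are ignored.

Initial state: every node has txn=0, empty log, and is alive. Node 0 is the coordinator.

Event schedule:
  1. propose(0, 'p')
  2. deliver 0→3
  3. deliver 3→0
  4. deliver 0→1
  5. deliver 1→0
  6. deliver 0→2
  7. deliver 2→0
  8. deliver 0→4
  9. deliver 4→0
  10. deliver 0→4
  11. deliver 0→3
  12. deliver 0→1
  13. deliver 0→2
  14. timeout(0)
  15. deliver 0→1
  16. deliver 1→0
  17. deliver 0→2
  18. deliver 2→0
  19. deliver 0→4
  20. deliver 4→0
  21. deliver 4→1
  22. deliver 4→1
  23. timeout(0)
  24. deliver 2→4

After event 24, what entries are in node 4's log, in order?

p

e1 propose(0,'p'): 0[coor,t=1,-]
e2 deliver 0→3: 3[part,t=1,-]
e3 deliver 3→0: ·
e4 deliver 0→1: 1[part,t=1,-]
e5 deliver 1→0: ·
e6 deliver 0→2: 2[part,t=1,-]
e7 deliver 2→0: ·
e8 deliver 0→4: 4[part,t=1,-]
e9 deliver 4→0: 0[coor,t=1,p]
e10 deliver 0→4: 4[part,t=1,p]
e11 deliver 0→3: 3[part,t=1,p]
e12 deliver 0→1: 1[part,t=1,p]
e13 deliver 0→2: 2[part,t=1,p]
e14 timeout(0): 0[coor,t=2,p]
e15 deliver 0→1: 1[part,t=2,p]
e16 deliver 1→0: ·
e17 deliver 0→2: 2[part,t=2,p]
e18 deliver 2→0: ·
e19 deliver 0→4: 4[part,t=2,p]
e20 deliver 4→0: ·
e21 deliver 4→1: ·
e22 deliver 4→1: ·
e23 timeout(0): 0[coor,t=3,p]
e24 deliver 2→4: ·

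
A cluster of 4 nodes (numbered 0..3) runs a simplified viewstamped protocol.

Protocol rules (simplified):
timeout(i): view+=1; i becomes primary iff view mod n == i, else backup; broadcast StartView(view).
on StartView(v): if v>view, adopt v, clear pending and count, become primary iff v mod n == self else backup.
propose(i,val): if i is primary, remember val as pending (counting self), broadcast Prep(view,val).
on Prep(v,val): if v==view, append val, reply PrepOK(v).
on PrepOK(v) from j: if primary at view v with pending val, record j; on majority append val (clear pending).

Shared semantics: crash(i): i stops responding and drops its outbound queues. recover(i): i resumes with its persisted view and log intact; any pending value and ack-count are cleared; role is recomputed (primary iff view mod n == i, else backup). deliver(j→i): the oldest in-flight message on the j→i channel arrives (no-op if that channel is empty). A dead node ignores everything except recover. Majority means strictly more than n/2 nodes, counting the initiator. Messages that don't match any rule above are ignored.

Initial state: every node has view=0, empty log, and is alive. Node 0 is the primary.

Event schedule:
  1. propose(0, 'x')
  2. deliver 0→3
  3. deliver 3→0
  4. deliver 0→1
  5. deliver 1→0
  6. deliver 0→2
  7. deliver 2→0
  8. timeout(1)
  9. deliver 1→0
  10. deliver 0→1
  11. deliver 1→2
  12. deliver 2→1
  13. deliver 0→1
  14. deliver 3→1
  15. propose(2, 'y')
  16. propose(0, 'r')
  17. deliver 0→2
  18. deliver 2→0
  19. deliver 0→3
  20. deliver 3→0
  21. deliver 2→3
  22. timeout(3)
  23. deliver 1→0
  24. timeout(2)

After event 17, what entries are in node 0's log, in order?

[1] propose(0,'x') → ∅
[2] deliver 0→3 → N3(back v0 [x])
[3] deliver 3→0 → ∅
[4] deliver 0→1 → N1(back v0 [x])
[5] deliver 1→0 → N0(prim v0 [x])
[6] deliver 0→2 → N2(back v0 [x])
[7] deliver 2→0 → ∅
[8] timeout(1) → N1(prim v1 [x])
[9] deliver 1→0 → N0(back v1 [x])
[10] deliver 0→1 → ∅
[11] deliver 1→2 → N2(back v1 [x])
[12] deliver 2→1 → ∅
[13] deliver 0→1 → ∅
[14] deliver 3→1 → ∅
[15] propose(2,'y') → ∅
[16] propose(0,'r') → ∅
[17] deliver 0→2 → ∅

x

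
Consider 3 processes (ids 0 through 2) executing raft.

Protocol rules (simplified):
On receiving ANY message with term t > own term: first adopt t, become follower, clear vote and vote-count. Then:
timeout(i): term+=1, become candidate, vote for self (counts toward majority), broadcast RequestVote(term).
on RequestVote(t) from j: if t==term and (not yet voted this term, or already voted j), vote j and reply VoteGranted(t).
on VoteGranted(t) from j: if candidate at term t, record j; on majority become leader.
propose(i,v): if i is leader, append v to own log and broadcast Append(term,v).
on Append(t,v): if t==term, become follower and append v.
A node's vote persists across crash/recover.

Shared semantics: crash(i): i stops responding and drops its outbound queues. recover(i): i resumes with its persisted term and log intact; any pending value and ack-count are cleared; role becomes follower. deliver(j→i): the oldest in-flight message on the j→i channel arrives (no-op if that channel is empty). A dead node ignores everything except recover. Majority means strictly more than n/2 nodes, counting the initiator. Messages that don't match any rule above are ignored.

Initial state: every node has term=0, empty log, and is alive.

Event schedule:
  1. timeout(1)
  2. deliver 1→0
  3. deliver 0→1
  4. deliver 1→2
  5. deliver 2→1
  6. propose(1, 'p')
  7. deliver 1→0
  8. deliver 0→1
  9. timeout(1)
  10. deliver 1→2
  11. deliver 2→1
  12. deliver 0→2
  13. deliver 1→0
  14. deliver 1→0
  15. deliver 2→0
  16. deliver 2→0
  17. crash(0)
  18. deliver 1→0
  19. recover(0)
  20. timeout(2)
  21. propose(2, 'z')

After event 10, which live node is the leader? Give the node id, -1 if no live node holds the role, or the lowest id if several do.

-1

step 1 timeout(1): 1={cand,t=1,log=-}
step 2 deliver 1→0: 0={foll,t=1,log=-}
step 3 deliver 0→1: 1={lead,t=1,log=-}
step 4 deliver 1→2: 2={foll,t=1,log=-}
step 5 deliver 2→1: —
step 6 propose(1,'p'): 1={lead,t=1,log=p}
step 7 deliver 1→0: 0={foll,t=1,log=p}
step 8 deliver 0→1: —
step 9 timeout(1): 1={cand,t=2,log=p}
step 10 deliver 1→2: 2={foll,t=1,log=p}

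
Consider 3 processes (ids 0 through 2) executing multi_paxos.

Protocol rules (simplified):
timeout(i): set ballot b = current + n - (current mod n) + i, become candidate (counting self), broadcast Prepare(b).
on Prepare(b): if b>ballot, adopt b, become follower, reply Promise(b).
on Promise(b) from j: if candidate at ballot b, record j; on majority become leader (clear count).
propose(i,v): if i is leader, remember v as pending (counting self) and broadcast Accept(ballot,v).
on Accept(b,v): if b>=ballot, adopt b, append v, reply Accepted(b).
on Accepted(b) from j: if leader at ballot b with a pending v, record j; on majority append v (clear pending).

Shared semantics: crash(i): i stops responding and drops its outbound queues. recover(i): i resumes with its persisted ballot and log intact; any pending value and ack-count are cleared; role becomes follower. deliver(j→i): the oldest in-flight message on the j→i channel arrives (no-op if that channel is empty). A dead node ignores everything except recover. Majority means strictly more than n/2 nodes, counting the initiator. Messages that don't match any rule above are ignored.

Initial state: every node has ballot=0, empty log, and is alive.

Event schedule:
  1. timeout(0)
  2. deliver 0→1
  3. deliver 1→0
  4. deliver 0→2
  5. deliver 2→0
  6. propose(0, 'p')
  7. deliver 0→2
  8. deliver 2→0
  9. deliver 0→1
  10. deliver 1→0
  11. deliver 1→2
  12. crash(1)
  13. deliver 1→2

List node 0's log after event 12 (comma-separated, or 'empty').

p

e1 timeout(0): 0[cand,b=3,-]
e2 deliver 0→1: 1[foll,b=3,-]
e3 deliver 1→0: 0[lead,b=3,-]
e4 deliver 0→2: 2[foll,b=3,-]
e5 deliver 2→0: ·
e6 propose(0,'p'): ·
e7 deliver 0→2: 2[foll,b=3,p]
e8 deliver 2→0: 0[lead,b=3,p]
e9 deliver 0→1: 1[foll,b=3,p]
e10 deliver 1→0: ·
e11 deliver 1→2: ·
e12 crash(1): 1[✗foll,b=3,p]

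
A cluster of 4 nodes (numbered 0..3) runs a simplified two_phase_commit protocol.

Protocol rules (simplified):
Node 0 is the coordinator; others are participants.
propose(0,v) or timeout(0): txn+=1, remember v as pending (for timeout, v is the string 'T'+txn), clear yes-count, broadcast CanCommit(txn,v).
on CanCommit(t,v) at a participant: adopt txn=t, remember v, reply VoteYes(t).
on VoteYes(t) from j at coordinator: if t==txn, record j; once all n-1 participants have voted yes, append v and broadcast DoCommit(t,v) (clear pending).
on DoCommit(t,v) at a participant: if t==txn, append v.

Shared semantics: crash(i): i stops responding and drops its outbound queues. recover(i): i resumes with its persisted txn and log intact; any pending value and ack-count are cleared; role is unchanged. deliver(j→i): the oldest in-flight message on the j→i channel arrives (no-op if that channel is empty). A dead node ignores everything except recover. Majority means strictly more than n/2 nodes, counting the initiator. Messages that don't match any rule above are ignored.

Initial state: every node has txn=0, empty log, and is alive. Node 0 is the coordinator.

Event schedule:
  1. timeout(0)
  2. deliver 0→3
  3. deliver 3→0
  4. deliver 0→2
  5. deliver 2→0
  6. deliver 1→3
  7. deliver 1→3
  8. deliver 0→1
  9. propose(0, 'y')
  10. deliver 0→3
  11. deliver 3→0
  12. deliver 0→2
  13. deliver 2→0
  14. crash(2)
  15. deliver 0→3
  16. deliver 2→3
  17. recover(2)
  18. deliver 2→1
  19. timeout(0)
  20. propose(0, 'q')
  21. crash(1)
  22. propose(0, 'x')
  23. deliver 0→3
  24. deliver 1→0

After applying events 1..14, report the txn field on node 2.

2

[1] timeout(0) → N0(coor t1 [-])
[2] deliver 0→3 → N3(part t1 [-])
[3] deliver 3→0 → ∅
[4] deliver 0→2 → N2(part t1 [-])
[5] deliver 2→0 → ∅
[6] deliver 1→3 → ∅
[7] deliver 1→3 → ∅
[8] deliver 0→1 → N1(part t1 [-])
[9] propose(0,'y') → N0(coor t2 [-])
[10] deliver 0→3 → N3(part t2 [-])
[11] deliver 3→0 → ∅
[12] deliver 0→2 → N2(part t2 [-])
[13] deliver 2→0 → ∅
[14] crash(2) → N2(✗part t2 [-])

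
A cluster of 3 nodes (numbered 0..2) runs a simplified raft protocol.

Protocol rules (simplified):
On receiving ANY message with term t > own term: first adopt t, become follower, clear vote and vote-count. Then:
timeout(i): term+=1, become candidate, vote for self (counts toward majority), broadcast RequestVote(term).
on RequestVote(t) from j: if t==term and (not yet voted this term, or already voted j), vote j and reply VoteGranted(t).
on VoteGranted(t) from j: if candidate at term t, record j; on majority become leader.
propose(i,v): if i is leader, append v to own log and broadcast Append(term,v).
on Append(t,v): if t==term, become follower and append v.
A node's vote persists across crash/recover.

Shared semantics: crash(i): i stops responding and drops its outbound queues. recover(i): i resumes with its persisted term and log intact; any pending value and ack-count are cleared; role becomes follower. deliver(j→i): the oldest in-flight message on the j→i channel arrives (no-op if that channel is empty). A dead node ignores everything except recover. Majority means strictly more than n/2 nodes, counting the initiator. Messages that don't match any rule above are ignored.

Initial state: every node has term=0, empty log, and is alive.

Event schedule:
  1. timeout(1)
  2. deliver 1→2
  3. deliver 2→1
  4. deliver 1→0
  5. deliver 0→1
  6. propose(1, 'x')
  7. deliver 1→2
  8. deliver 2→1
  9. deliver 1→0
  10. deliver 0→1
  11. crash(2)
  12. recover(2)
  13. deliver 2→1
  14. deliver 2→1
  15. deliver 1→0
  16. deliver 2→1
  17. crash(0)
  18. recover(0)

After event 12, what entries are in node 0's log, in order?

step 1 timeout(1): 1={cand,t=1,log=-}
step 2 deliver 1→2: 2={foll,t=1,log=-}
step 3 deliver 2→1: 1={lead,t=1,log=-}
step 4 deliver 1→0: 0={foll,t=1,log=-}
step 5 deliver 0→1: —
step 6 propose(1,'x'): 1={lead,t=1,log=x}
step 7 deliver 1→2: 2={foll,t=1,log=x}
step 8 deliver 2→1: —
step 9 deliver 1→0: 0={foll,t=1,log=x}
step 10 deliver 0→1: —
step 11 crash(2): 2={✗foll,t=1,log=x}
step 12 recover(2): 2={foll,t=1,log=x}

x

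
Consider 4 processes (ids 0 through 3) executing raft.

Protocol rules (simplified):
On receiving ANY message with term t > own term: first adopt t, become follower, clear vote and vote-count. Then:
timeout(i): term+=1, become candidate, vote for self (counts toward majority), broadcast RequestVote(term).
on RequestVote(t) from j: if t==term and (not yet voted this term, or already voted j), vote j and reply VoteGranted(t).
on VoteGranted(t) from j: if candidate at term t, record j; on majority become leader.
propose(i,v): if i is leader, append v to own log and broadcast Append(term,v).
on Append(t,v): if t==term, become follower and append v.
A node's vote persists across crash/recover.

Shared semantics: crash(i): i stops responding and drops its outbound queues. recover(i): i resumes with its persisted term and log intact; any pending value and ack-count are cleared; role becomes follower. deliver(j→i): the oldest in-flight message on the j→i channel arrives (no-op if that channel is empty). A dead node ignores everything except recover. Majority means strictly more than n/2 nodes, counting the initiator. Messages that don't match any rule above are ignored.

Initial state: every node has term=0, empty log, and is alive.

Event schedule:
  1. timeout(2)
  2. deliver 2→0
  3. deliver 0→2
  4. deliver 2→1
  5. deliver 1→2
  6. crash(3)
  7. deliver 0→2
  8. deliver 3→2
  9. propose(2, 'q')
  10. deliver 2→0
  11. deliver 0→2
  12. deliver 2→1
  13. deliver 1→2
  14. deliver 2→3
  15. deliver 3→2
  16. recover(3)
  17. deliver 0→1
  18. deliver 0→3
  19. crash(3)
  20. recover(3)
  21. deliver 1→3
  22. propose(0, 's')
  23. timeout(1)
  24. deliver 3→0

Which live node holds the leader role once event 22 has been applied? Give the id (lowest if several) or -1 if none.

2

step 1 timeout(2): 2={cand,t=1,log=-}
step 2 deliver 2→0: 0={foll,t=1,log=-}
step 3 deliver 0→2: —
step 4 deliver 2→1: 1={foll,t=1,log=-}
step 5 deliver 1→2: 2={lead,t=1,log=-}
step 6 crash(3): 3={✗foll,t=0,log=-}
step 7 deliver 0→2: —
step 8 deliver 3→2: —
step 9 propose(2,'q'): 2={lead,t=1,log=q}
step 10 deliver 2→0: 0={foll,t=1,log=q}
step 11 deliver 0→2: —
step 12 deliver 2→1: 1={foll,t=1,log=q}
step 13 deliver 1→2: —
step 14 deliver 2→3: —
step 15 deliver 3→2: —
step 16 recover(3): 3={foll,t=0,log=-}
step 17 deliver 0→1: —
step 18 deliver 0→3: —
step 19 crash(3): 3={✗foll,t=0,log=-}
step 20 recover(3): 3={foll,t=0,log=-}
step 21 deliver 1→3: —
step 22 propose(0,'s'): —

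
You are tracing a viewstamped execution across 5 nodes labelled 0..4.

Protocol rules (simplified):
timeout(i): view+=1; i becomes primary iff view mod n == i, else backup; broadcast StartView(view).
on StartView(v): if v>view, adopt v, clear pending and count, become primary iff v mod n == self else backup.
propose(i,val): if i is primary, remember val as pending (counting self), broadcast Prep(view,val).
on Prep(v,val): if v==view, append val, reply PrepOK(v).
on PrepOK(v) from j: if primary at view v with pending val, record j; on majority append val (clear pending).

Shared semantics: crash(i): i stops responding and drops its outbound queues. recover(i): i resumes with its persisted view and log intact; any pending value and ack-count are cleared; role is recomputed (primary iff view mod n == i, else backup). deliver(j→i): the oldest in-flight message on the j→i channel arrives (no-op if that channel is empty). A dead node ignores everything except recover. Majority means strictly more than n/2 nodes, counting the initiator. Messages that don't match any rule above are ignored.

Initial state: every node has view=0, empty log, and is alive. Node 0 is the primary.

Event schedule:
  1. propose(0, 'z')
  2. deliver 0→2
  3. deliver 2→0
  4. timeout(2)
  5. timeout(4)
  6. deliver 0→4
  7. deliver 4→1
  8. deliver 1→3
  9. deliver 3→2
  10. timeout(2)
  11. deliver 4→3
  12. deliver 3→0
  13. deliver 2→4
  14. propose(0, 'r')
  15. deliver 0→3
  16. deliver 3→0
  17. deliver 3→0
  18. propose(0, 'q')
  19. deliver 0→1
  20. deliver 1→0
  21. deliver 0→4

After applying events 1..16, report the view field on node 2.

step 1 propose(0,'z'): —
step 2 deliver 0→2: 2={back,v=0,log=z}
step 3 deliver 2→0: —
step 4 timeout(2): 2={back,v=1,log=z}
step 5 timeout(4): 4={back,v=1,log=-}
step 6 deliver 0→4: —
step 7 deliver 4→1: 1={prim,v=1,log=-}
step 8 deliver 1→3: —
step 9 deliver 3→2: —
step 10 timeout(2): 2={prim,v=2,log=z}
step 11 deliver 4→3: 3={back,v=1,log=-}
step 12 deliver 3→0: —
step 13 deliver 2→4: —
step 14 propose(0,'r'): —
step 15 deliver 0→3: —
step 16 deliver 3→0: —

2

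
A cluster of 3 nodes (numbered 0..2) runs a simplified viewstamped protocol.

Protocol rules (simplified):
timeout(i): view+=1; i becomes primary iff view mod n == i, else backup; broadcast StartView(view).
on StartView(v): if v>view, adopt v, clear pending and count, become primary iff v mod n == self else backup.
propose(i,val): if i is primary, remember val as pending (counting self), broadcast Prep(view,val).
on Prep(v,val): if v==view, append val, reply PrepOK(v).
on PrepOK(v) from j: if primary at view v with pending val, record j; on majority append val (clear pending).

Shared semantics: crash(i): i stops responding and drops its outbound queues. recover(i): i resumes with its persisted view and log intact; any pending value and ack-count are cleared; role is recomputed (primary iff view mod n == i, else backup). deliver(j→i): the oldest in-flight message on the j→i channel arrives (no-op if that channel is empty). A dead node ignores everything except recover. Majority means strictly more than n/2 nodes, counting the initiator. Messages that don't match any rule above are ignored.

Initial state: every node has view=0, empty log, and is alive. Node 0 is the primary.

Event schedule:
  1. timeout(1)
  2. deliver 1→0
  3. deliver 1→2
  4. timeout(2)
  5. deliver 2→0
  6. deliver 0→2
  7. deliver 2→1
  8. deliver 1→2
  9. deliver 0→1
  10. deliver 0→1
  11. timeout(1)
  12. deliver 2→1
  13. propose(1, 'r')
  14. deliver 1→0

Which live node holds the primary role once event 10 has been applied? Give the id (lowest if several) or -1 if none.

step 1 timeout(1): 1={prim,v=1,log=-}
step 2 deliver 1→0: 0={back,v=1,log=-}
step 3 deliver 1→2: 2={back,v=1,log=-}
step 4 timeout(2): 2={prim,v=2,log=-}
step 5 deliver 2→0: 0={back,v=2,log=-}
step 6 deliver 0→2: —
step 7 deliver 2→1: 1={back,v=2,log=-}
step 8 deliver 1→2: —
step 9 deliver 0→1: —
step 10 deliver 0→1: —

2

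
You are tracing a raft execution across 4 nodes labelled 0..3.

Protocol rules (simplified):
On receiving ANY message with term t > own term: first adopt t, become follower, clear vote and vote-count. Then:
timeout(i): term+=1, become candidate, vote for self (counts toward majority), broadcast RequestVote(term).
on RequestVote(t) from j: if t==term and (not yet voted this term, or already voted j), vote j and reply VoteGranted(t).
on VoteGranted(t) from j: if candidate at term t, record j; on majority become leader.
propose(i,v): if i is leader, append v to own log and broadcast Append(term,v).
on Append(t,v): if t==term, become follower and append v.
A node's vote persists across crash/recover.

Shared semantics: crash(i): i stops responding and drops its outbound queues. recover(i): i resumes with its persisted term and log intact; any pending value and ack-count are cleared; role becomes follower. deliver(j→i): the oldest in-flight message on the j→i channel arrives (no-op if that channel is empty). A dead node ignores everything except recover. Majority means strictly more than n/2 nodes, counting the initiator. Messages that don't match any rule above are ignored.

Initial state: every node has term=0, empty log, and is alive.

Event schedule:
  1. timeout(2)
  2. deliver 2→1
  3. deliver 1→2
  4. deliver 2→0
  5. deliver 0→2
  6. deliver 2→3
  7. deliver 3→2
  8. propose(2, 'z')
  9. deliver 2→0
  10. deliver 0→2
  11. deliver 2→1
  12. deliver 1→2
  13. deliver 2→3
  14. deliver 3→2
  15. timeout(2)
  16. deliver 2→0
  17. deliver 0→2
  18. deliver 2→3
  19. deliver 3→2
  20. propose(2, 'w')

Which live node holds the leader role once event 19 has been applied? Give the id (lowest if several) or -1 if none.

2

[1] timeout(2) → N2(cand t1 [-])
[2] deliver 2→1 → N1(foll t1 [-])
[3] deliver 1→2 → ∅
[4] deliver 2→0 → N0(foll t1 [-])
[5] deliver 0→2 → N2(lead t1 [-])
[6] deliver 2→3 → N3(foll t1 [-])
[7] deliver 3→2 → ∅
[8] propose(2,'z') → N2(lead t1 [z])
[9] deliver 2→0 → N0(foll t1 [z])
[10] deliver 0→2 → ∅
[11] deliver 2→1 → N1(foll t1 [z])
[12] deliver 1→2 → ∅
[13] deliver 2→3 → N3(foll t1 [z])
[14] deliver 3→2 → ∅
[15] timeout(2) → N2(cand t2 [z])
[16] deliver 2→0 → N0(foll t2 [z])
[17] deliver 0→2 → ∅
[18] deliver 2→3 → N3(foll t2 [z])
[19] deliver 3→2 → N2(lead t2 [z])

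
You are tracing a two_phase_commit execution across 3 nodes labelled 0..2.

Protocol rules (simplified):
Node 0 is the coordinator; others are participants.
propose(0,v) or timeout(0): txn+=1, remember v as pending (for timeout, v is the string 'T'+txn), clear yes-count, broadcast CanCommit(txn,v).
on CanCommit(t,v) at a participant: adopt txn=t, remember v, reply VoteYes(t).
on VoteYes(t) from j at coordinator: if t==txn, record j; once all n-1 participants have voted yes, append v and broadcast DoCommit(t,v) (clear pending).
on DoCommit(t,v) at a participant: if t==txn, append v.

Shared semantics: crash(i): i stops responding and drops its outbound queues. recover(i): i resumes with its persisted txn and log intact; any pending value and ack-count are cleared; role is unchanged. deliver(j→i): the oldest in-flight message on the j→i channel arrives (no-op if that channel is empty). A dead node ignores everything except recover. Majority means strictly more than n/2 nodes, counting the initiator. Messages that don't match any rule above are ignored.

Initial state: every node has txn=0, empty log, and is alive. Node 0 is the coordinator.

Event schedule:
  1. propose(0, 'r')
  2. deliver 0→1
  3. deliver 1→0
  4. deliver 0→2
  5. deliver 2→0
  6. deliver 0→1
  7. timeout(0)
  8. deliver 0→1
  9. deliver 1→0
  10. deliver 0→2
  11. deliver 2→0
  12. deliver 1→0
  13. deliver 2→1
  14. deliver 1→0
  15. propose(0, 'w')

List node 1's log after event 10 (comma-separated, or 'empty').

e1 propose(0,'r'): 0[coor,t=1,-]
e2 deliver 0→1: 1[part,t=1,-]
e3 deliver 1→0: ·
e4 deliver 0→2: 2[part,t=1,-]
e5 deliver 2→0: 0[coor,t=1,r]
e6 deliver 0→1: 1[part,t=1,r]
e7 timeout(0): 0[coor,t=2,r]
e8 deliver 0→1: 1[part,t=2,r]
e9 deliver 1→0: ·
e10 deliver 0→2: 2[part,t=1,r]

r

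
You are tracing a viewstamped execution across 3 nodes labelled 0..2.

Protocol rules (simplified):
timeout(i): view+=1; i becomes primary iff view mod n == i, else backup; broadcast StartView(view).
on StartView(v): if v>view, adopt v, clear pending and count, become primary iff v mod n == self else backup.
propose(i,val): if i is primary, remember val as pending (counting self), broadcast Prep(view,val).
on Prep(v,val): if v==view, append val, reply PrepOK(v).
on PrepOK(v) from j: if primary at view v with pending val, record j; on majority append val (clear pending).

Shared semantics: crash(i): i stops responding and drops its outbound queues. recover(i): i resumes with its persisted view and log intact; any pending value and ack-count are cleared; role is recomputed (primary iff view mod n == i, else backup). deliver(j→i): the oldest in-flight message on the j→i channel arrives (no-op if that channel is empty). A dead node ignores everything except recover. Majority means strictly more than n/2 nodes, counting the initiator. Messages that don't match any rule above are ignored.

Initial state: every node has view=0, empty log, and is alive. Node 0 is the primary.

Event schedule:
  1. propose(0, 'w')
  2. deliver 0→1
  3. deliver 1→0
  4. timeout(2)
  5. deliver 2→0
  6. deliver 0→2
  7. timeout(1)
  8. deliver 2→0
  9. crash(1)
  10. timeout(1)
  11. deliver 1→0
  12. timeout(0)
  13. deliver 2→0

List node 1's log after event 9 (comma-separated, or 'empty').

w

step 1 propose(0,'w'): —
step 2 deliver 0→1: 1={back,v=0,log=w}
step 3 deliver 1→0: 0={prim,v=0,log=w}
step 4 timeout(2): 2={back,v=1,log=-}
step 5 deliver 2→0: 0={back,v=1,log=w}
step 6 deliver 0→2: —
step 7 timeout(1): 1={prim,v=1,log=w}
step 8 deliver 2→0: —
step 9 crash(1): 1={✗prim,v=1,log=w}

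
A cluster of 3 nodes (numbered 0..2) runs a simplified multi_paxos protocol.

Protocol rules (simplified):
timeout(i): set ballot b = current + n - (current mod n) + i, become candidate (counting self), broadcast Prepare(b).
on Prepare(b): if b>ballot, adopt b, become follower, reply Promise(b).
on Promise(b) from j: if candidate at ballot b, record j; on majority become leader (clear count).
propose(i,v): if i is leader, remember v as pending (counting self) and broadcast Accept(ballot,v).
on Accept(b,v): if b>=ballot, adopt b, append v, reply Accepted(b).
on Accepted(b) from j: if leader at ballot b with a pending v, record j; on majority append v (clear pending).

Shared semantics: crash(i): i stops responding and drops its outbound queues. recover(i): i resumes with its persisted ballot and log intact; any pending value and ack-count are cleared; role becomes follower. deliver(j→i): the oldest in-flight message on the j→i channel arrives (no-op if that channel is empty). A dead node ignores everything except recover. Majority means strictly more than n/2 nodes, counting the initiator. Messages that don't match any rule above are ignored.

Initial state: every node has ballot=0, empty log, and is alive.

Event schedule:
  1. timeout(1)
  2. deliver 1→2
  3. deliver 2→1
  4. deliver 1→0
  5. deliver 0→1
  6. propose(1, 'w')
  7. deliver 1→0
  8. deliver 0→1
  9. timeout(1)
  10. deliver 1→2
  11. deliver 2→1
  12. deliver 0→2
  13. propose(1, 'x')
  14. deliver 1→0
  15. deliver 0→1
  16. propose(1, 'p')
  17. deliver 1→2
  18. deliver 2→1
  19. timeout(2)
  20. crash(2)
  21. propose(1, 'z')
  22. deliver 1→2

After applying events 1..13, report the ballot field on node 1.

7

1. timeout(1):  <1:cand b4 ->
2. deliver 1→2:  <2:foll b4 ->
3. deliver 2→1:  <1:lead b4 ->
4. deliver 1→0:  <0:foll b4 ->
5. deliver 0→1:  nop
6. propose(1,'w'):  nop
7. deliver 1→0:  <0:foll b4 w>
8. deliver 0→1:  <1:lead b4 w>
9. timeout(1):  <1:cand b7 w>
10. deliver 1→2:  <2:foll b4 w>
11. deliver 2→1:  nop
12. deliver 0→2:  nop
13. propose(1,'x'):  nop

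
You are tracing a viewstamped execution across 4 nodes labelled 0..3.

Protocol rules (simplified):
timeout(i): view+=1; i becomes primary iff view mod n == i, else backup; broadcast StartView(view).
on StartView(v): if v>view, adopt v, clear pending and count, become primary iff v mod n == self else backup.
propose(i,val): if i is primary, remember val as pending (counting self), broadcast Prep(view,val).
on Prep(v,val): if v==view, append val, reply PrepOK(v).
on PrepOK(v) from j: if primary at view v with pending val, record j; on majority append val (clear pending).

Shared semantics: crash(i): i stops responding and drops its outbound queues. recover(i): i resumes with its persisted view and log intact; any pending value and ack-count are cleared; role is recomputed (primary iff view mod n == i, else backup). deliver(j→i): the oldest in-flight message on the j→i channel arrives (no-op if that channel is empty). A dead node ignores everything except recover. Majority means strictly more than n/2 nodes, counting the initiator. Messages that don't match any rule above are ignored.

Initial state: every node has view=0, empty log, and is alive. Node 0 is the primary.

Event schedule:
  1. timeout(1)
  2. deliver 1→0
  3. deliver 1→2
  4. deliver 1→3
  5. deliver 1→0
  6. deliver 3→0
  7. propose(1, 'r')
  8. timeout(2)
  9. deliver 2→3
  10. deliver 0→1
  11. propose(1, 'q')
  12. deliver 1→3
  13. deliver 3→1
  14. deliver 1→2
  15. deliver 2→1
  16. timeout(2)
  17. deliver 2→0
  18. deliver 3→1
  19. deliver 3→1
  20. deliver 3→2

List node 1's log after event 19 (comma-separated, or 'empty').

empty

[1] timeout(1) → N1(prim v1 [-])
[2] deliver 1→0 → N0(back v1 [-])
[3] deliver 1→2 → N2(back v1 [-])
[4] deliver 1→3 → N3(back v1 [-])
[5] deliver 1→0 → ∅
[6] deliver 3→0 → ∅
[7] propose(1,'r') → ∅
[8] timeout(2) → N2(prim v2 [-])
[9] deliver 2→3 → N3(back v2 [-])
[10] deliver 0→1 → ∅
[11] propose(1,'q') → ∅
[12] deliver 1→3 → ∅
[13] deliver 3→1 → ∅
[14] deliver 1→2 → ∅
[15] deliver 2→1 → N1(back v2 [-])
[16] timeout(2) → N2(back v3 [-])
[17] deliver 2→0 → N0(back v2 [-])
[18] deliver 3→1 → ∅
[19] deliver 3→1 → ∅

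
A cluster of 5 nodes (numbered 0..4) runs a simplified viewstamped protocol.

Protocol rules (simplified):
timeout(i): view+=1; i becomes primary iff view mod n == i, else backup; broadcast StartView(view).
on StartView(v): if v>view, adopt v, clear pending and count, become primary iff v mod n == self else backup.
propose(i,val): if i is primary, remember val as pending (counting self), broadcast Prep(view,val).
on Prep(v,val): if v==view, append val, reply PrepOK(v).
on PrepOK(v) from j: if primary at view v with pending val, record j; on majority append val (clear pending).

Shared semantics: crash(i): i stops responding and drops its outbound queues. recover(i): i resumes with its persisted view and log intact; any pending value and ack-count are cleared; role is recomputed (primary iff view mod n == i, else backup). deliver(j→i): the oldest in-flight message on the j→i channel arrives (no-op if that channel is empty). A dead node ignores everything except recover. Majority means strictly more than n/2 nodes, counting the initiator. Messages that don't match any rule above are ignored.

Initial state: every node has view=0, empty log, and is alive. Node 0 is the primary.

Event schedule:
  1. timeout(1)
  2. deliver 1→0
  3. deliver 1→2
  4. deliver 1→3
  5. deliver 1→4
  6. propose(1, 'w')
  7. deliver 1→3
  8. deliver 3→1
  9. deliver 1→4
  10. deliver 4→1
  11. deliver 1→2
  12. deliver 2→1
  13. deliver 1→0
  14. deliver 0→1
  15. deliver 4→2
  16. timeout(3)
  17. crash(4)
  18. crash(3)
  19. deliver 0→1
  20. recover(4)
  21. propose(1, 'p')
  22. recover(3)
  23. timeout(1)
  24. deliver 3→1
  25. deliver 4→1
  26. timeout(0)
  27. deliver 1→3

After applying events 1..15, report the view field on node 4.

1

e1 timeout(1): 1[prim,v=1,-]
e2 deliver 1→0: 0[back,v=1,-]
e3 deliver 1→2: 2[back,v=1,-]
e4 deliver 1→3: 3[back,v=1,-]
e5 deliver 1→4: 4[back,v=1,-]
e6 propose(1,'w'): ·
e7 deliver 1→3: 3[back,v=1,w]
e8 deliver 3→1: ·
e9 deliver 1→4: 4[back,v=1,w]
e10 deliver 4→1: 1[prim,v=1,w]
e11 deliver 1→2: 2[back,v=1,w]
e12 deliver 2→1: ·
e13 deliver 1→0: 0[back,v=1,w]
e14 deliver 0→1: ·
e15 deliver 4→2: ·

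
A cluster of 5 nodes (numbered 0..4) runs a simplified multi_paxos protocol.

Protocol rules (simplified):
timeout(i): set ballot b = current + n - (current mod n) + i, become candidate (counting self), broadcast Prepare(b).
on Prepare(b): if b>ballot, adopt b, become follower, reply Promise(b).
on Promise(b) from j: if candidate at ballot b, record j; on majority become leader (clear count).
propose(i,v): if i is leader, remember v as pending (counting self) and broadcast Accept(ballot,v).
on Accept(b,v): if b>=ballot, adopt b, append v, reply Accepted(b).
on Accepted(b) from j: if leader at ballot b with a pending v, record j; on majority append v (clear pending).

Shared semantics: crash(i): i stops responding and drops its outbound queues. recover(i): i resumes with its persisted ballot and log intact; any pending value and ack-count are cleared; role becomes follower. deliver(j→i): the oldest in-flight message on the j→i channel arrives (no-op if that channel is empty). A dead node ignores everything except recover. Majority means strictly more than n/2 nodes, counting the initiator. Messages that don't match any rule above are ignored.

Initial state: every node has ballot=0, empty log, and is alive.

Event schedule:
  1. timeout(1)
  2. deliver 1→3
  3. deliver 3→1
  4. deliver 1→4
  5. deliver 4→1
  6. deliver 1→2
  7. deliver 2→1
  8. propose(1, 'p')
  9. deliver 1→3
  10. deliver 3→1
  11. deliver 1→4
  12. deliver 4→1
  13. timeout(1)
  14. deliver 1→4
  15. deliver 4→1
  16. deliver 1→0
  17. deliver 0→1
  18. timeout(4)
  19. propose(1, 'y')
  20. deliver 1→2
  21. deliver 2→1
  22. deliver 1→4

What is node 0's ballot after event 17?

after 1 — timeout(1): n1:cand/b6/[-]
after 2 — deliver 1→3: n3:foll/b6/[-]
after 3 — deliver 3→1: ·
after 4 — deliver 1→4: n4:foll/b6/[-]
after 5 — deliver 4→1: n1:lead/b6/[-]
after 6 — deliver 1→2: n2:foll/b6/[-]
after 7 — deliver 2→1: ·
after 8 — propose(1,'p'): ·
after 9 — deliver 1→3: n3:foll/b6/[p]
after 10 — deliver 3→1: ·
after 11 — deliver 1→4: n4:foll/b6/[p]
after 12 — deliver 4→1: n1:lead/b6/[p]
after 13 — timeout(1): n1:cand/b11/[p]
after 14 — deliver 1→4: n4:foll/b11/[p]
after 15 — deliver 4→1: ·
after 16 — deliver 1→0: n0:foll/b6/[-]
after 17 — deliver 0→1: ·

6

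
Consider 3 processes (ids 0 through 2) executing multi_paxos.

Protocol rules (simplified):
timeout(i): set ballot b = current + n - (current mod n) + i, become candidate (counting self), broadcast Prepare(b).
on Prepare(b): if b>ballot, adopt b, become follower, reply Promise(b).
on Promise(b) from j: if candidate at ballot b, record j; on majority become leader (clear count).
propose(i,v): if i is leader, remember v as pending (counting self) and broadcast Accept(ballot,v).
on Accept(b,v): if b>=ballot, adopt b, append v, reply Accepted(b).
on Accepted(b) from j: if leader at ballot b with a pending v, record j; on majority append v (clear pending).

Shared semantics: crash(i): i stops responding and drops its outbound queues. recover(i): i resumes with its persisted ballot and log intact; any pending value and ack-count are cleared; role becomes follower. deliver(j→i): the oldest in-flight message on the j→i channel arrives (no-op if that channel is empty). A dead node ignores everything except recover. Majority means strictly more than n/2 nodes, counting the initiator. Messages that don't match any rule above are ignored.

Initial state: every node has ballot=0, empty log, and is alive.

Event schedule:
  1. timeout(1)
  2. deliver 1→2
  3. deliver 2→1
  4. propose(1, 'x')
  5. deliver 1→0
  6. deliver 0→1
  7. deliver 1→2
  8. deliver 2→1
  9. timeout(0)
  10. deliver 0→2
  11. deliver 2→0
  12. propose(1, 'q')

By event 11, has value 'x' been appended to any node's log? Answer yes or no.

yes

after 1 — timeout(1): n1:cand/b4/[-]
after 2 — deliver 1→2: n2:foll/b4/[-]
after 3 — deliver 2→1: n1:lead/b4/[-]
after 4 — propose(1,'x'): ·
after 5 — deliver 1→0: n0:foll/b4/[-]
after 6 — deliver 0→1: ·
after 7 — deliver 1→2: n2:foll/b4/[x]
after 8 — deliver 2→1: n1:lead/b4/[x]
after 9 — timeout(0): n0:cand/b6/[-]
after 10 — deliver 0→2: n2:foll/b6/[x]
after 11 — deliver 2→0: n0:lead/b6/[-]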